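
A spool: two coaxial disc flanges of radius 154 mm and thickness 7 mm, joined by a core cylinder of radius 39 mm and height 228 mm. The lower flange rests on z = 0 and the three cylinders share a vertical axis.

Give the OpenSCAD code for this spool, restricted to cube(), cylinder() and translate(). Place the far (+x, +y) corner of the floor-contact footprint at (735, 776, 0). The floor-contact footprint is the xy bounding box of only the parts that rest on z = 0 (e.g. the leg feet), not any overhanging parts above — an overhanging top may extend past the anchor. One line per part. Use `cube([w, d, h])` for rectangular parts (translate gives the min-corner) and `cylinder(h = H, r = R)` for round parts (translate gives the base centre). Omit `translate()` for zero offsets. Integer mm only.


translate([581, 622, 0]) cylinder(h = 7, r = 154);
translate([581, 622, 7]) cylinder(h = 228, r = 39);
translate([581, 622, 235]) cylinder(h = 7, r = 154);


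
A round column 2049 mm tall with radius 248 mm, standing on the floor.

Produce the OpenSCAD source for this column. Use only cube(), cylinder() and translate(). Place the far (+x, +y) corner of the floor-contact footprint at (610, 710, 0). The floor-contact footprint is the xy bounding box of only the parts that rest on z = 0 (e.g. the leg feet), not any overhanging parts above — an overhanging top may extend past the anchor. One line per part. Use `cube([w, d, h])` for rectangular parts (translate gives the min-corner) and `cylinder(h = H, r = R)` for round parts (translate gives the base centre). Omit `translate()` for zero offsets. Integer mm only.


translate([362, 462, 0]) cylinder(h = 2049, r = 248);


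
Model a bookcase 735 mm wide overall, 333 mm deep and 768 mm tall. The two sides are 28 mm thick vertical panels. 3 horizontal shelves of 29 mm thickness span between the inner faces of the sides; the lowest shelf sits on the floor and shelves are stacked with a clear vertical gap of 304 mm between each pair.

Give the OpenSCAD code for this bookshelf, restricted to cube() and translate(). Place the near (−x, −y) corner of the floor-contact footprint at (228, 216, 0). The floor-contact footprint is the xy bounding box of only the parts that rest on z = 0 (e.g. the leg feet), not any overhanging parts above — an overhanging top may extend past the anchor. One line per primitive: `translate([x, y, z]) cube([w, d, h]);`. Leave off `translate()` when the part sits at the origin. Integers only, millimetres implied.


translate([228, 216, 0]) cube([28, 333, 768]);
translate([935, 216, 0]) cube([28, 333, 768]);
translate([256, 216, 0]) cube([679, 333, 29]);
translate([256, 216, 333]) cube([679, 333, 29]);
translate([256, 216, 666]) cube([679, 333, 29]);


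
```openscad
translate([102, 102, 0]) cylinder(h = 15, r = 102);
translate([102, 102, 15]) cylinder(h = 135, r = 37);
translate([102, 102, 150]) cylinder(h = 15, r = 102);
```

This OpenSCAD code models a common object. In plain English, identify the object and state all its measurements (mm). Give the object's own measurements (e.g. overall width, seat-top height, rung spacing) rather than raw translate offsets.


A spool: two coaxial disc flanges of radius 102 mm and thickness 15 mm, joined by a core cylinder of radius 37 mm and height 135 mm. The lower flange rests on z = 0 and the three cylinders share a vertical axis.


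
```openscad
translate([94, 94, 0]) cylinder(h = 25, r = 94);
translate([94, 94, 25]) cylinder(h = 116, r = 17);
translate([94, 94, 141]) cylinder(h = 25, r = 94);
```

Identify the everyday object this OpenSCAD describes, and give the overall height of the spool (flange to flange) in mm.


A spool. The overall height is 166 mm.

Three coaxial cylinders, large–small–large — a spool. Two 25 mm flanges and a 116 mm core give 25 + 116 + 25 = 166 mm.


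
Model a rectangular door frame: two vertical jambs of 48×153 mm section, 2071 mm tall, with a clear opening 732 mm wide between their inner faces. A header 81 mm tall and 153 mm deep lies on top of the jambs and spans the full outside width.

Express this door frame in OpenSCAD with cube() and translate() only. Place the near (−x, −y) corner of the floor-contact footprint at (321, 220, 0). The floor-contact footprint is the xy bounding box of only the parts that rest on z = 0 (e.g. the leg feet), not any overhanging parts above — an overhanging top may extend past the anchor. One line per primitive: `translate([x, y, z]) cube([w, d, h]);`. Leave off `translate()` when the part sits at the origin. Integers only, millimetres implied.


translate([321, 220, 0]) cube([48, 153, 2071]);
translate([1101, 220, 0]) cube([48, 153, 2071]);
translate([321, 220, 2071]) cube([828, 153, 81]);


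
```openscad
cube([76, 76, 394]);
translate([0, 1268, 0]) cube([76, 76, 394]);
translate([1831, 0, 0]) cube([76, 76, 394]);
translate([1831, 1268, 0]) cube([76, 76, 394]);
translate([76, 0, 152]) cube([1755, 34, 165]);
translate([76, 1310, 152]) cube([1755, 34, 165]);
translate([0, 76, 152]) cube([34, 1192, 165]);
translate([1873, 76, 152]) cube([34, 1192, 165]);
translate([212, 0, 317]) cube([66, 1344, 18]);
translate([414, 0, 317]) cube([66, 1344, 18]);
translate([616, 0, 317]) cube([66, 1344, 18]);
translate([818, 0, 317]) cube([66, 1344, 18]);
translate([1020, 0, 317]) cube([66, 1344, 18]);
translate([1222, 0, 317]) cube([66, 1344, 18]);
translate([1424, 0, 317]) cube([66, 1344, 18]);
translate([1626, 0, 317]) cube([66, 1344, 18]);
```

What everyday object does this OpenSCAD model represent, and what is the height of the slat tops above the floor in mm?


A bed frame. The slat-top height is 335 mm.

Four posts, four rails, and a row of slats — a bed frame. Slats sit on the rails at z = 152 + 165 = 317; with slat thickness 18, the top is 335 mm.


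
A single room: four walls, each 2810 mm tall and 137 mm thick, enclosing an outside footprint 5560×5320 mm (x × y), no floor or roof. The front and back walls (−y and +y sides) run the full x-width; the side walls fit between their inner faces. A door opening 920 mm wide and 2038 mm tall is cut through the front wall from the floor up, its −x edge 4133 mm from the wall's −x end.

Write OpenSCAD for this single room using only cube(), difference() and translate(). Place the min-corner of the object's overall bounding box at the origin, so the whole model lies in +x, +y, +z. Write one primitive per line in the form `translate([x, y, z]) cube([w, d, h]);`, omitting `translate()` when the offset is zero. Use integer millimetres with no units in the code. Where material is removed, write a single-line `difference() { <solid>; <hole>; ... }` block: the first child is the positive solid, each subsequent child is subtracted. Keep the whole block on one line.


difference() { cube([5560, 137, 2810]); translate([4133, 0, 0]) cube([920, 137, 2038]); }
translate([0, 5183, 0]) cube([5560, 137, 2810]);
translate([0, 137, 0]) cube([137, 5046, 2810]);
translate([5423, 137, 0]) cube([137, 5046, 2810]);


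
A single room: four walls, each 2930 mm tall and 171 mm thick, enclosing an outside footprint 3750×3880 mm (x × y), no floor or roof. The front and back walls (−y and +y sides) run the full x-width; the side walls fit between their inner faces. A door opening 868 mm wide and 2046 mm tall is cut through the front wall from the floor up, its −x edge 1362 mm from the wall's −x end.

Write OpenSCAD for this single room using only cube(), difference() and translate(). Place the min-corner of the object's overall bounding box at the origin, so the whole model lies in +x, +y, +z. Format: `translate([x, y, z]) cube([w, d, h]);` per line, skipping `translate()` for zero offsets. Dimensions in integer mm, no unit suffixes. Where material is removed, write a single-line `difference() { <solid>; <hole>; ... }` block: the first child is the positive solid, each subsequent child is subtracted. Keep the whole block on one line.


difference() { cube([3750, 171, 2930]); translate([1362, 0, 0]) cube([868, 171, 2046]); }
translate([0, 3709, 0]) cube([3750, 171, 2930]);
translate([0, 171, 0]) cube([171, 3538, 2930]);
translate([3579, 171, 0]) cube([171, 3538, 2930]);


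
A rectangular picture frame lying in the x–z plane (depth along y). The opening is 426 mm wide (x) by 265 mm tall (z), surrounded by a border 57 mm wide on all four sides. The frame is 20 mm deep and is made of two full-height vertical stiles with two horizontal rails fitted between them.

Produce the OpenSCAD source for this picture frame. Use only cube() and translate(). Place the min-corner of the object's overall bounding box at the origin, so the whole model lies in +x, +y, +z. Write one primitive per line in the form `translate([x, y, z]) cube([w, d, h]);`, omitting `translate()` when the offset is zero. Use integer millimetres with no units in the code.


cube([57, 20, 379]);
translate([483, 0, 0]) cube([57, 20, 379]);
translate([57, 0, 0]) cube([426, 20, 57]);
translate([57, 0, 322]) cube([426, 20, 57]);


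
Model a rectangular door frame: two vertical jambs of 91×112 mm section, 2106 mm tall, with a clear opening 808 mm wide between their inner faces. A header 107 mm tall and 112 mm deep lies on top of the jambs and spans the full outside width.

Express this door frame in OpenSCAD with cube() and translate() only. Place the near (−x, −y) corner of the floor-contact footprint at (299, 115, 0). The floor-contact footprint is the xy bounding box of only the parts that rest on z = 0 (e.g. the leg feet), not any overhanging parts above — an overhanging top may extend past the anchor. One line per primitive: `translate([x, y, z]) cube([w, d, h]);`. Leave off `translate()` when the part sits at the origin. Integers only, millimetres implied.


translate([299, 115, 0]) cube([91, 112, 2106]);
translate([1198, 115, 0]) cube([91, 112, 2106]);
translate([299, 115, 2106]) cube([990, 112, 107]);


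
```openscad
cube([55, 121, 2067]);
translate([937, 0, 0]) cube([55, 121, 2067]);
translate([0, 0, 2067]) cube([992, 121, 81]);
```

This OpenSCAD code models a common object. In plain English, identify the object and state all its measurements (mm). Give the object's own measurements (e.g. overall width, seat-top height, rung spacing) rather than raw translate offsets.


A door frame. The clear opening is 882 mm wide and 2067 mm high. Two 55 mm wide jambs, 121 mm deep, stand either side of the opening from the floor to the top of the opening. A 81 mm thick head sits across the top of both jambs, spanning the full outside width of the frame.


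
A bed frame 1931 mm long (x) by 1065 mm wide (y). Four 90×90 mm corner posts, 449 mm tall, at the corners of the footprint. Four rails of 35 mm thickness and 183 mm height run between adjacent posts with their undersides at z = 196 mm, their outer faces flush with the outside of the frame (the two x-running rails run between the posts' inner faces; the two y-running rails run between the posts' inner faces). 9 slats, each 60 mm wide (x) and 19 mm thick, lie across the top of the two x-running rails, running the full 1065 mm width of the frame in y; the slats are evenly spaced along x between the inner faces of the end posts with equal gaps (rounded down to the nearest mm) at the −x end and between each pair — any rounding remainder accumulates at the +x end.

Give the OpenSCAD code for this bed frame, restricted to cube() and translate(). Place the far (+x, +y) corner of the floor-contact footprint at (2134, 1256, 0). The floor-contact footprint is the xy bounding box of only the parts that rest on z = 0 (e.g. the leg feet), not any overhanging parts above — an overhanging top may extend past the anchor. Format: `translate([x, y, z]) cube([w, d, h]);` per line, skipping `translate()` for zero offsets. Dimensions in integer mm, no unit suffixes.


translate([203, 191, 0]) cube([90, 90, 449]);
translate([203, 1166, 0]) cube([90, 90, 449]);
translate([2044, 191, 0]) cube([90, 90, 449]);
translate([2044, 1166, 0]) cube([90, 90, 449]);
translate([293, 191, 196]) cube([1751, 35, 183]);
translate([293, 1221, 196]) cube([1751, 35, 183]);
translate([203, 281, 196]) cube([35, 885, 183]);
translate([2099, 281, 196]) cube([35, 885, 183]);
translate([414, 191, 379]) cube([60, 1065, 19]);
translate([595, 191, 379]) cube([60, 1065, 19]);
translate([776, 191, 379]) cube([60, 1065, 19]);
translate([957, 191, 379]) cube([60, 1065, 19]);
translate([1138, 191, 379]) cube([60, 1065, 19]);
translate([1319, 191, 379]) cube([60, 1065, 19]);
translate([1500, 191, 379]) cube([60, 1065, 19]);
translate([1681, 191, 379]) cube([60, 1065, 19]);
translate([1862, 191, 379]) cube([60, 1065, 19]);


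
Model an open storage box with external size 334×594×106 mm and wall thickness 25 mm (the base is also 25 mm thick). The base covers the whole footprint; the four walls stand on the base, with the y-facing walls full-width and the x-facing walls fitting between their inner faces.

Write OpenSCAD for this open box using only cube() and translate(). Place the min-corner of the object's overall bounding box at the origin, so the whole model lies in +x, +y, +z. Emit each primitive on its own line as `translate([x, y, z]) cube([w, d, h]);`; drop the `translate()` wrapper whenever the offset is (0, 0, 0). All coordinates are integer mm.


cube([334, 594, 25]);
translate([0, 0, 25]) cube([334, 25, 81]);
translate([0, 569, 25]) cube([334, 25, 81]);
translate([0, 25, 25]) cube([25, 544, 81]);
translate([309, 25, 25]) cube([25, 544, 81]);


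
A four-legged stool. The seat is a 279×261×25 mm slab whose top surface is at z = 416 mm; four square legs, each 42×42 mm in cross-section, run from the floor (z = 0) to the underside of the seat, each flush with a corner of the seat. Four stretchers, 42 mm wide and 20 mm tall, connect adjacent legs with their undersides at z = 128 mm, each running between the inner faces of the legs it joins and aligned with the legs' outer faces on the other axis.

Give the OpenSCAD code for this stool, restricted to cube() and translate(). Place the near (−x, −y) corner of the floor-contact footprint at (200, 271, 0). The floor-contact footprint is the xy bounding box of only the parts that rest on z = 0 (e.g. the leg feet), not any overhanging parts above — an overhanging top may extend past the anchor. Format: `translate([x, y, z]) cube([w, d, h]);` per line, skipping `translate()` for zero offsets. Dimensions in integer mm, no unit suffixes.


translate([200, 271, 391]) cube([279, 261, 25]);
translate([200, 271, 0]) cube([42, 42, 391]);
translate([437, 271, 0]) cube([42, 42, 391]);
translate([200, 490, 0]) cube([42, 42, 391]);
translate([437, 490, 0]) cube([42, 42, 391]);
translate([242, 271, 128]) cube([195, 42, 20]);
translate([242, 490, 128]) cube([195, 42, 20]);
translate([200, 313, 128]) cube([42, 177, 20]);
translate([437, 313, 128]) cube([42, 177, 20]);


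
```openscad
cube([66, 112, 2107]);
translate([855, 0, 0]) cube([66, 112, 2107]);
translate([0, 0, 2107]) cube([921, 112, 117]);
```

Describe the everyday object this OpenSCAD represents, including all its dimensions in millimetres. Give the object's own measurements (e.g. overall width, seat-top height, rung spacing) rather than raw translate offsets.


A door frame. The clear opening is 789 mm wide and 2107 mm high. Two 66 mm wide jambs, 112 mm deep, stand either side of the opening from the floor to the top of the opening. A 117 mm thick head sits across the top of both jambs, spanning the full outside width of the frame.


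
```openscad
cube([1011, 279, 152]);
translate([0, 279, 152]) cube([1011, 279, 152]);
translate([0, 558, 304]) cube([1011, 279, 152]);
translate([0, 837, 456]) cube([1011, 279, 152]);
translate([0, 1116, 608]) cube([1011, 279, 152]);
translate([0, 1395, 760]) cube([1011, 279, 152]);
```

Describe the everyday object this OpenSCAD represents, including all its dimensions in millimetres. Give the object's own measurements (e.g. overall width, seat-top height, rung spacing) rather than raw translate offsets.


A straight staircase of 6 solid steps. Each step is 1011 mm wide (x), 279 mm deep (y, the going) and 152 mm tall (the rise). The first step rests on the floor; each subsequent step sits one going further in +y and one rise higher in +z, directly behind and above the previous step with no overlap.


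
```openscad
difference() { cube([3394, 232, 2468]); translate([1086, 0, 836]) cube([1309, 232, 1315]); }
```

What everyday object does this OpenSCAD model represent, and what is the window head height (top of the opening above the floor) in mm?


A wall with a window opening. The window head height is 2151 mm.

A wall with a rectangular opening subtracted — a window. Sill at z = 836, opening 1315 mm tall, so the head is at 836 + 1315 = 2151 mm.


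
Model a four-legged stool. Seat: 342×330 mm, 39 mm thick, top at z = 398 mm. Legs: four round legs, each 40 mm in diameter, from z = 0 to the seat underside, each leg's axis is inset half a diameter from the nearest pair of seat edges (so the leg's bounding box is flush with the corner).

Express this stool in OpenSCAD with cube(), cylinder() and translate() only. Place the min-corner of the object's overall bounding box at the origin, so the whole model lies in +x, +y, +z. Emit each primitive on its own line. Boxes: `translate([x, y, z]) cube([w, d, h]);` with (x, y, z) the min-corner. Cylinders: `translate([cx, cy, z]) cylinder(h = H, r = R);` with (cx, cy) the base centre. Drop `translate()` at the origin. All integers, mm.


translate([0, 0, 359]) cube([342, 330, 39]);
translate([20, 20, 0]) cylinder(h = 359, r = 20);
translate([322, 20, 0]) cylinder(h = 359, r = 20);
translate([20, 310, 0]) cylinder(h = 359, r = 20);
translate([322, 310, 0]) cylinder(h = 359, r = 20);


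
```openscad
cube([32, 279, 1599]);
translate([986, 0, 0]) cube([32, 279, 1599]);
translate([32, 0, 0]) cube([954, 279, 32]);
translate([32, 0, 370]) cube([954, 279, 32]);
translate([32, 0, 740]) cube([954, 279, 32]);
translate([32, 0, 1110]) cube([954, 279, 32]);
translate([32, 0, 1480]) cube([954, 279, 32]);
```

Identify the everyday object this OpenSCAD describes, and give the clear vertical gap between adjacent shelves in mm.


A bookshelf. The clear shelf gap is 338 mm.

Two tall side panels with 5 horizontal boards between them — a bookshelf. The first two shelf undersides are at z = 0 and z = 370; with shelf thickness 32, the clear gap is 370 − 0 − 32 = 338 mm.


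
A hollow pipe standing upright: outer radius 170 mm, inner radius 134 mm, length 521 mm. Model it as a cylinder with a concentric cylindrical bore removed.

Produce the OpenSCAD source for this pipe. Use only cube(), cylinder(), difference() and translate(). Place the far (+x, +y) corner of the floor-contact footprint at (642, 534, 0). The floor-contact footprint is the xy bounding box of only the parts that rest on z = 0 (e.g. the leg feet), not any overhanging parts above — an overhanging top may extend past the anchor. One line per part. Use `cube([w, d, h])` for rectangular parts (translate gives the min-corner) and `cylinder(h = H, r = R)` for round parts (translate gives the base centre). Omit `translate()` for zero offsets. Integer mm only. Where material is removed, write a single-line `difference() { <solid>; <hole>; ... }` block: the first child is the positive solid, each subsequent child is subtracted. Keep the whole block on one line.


difference() { translate([472, 364, 0]) cylinder(h = 521, r = 170); translate([472, 364, 0]) cylinder(h = 521, r = 134); }


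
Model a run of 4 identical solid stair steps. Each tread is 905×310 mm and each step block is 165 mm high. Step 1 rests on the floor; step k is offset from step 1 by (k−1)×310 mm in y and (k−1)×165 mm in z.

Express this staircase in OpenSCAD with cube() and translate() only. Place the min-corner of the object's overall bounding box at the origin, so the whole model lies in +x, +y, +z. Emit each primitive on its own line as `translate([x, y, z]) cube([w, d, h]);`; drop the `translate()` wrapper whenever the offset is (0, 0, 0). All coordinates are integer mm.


cube([905, 310, 165]);
translate([0, 310, 165]) cube([905, 310, 165]);
translate([0, 620, 330]) cube([905, 310, 165]);
translate([0, 930, 495]) cube([905, 310, 165]);


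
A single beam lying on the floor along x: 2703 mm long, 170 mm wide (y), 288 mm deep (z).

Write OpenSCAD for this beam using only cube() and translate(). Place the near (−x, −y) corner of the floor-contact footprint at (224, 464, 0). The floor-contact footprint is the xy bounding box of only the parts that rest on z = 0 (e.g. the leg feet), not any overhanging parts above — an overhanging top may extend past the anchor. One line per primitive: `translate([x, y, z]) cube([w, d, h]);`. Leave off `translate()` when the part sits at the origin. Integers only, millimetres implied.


translate([224, 464, 0]) cube([2703, 170, 288]);


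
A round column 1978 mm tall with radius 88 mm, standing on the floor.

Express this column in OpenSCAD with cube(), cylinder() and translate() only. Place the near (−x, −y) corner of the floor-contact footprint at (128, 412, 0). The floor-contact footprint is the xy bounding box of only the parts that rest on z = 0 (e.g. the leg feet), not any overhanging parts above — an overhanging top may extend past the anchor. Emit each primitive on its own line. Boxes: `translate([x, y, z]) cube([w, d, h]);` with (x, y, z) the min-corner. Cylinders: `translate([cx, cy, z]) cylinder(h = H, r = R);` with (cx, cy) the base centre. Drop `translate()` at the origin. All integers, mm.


translate([216, 500, 0]) cylinder(h = 1978, r = 88);


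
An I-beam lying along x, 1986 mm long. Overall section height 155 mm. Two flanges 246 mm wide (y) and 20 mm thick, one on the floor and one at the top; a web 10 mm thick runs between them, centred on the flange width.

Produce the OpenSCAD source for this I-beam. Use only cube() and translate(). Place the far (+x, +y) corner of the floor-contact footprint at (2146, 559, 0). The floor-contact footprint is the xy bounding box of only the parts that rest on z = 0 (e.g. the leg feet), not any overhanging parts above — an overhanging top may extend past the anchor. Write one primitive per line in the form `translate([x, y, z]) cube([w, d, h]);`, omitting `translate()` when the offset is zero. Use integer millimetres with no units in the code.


translate([160, 313, 0]) cube([1986, 246, 20]);
translate([160, 431, 20]) cube([1986, 10, 115]);
translate([160, 313, 135]) cube([1986, 246, 20]);


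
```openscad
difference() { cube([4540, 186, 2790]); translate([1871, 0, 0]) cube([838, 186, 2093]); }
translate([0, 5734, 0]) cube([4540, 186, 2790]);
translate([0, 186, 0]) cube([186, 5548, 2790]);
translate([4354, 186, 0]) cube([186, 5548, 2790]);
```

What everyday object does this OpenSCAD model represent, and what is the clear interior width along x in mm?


A single room. The interior width is 4168 mm.

Four walls enclosing a rectangle with a door in the front wall — a room. Outside width 4540 minus two 186 mm walls gives 4168 mm.


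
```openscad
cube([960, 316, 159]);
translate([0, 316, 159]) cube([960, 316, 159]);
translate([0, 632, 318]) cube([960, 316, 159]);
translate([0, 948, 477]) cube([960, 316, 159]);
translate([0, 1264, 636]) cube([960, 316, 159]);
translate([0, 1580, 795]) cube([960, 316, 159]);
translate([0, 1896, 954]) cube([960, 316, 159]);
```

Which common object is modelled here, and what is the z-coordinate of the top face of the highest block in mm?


A staircase. The total rise is 1113 mm.

7 identical blocks, each offset up and back from the previous — a staircase. Each step is 159 mm tall and there are 7 of them, so the total rise is 7 × 159 = 1113 mm.


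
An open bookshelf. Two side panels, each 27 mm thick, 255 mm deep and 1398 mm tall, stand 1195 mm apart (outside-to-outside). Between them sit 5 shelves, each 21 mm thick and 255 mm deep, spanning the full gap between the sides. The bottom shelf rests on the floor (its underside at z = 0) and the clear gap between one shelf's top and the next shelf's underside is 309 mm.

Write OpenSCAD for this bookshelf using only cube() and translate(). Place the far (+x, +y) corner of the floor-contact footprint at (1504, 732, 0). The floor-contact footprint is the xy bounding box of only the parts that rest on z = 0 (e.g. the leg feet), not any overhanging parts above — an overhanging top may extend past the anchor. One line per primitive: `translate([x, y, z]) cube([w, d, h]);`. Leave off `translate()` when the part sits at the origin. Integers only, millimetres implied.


translate([309, 477, 0]) cube([27, 255, 1398]);
translate([1477, 477, 0]) cube([27, 255, 1398]);
translate([336, 477, 0]) cube([1141, 255, 21]);
translate([336, 477, 330]) cube([1141, 255, 21]);
translate([336, 477, 660]) cube([1141, 255, 21]);
translate([336, 477, 990]) cube([1141, 255, 21]);
translate([336, 477, 1320]) cube([1141, 255, 21]);


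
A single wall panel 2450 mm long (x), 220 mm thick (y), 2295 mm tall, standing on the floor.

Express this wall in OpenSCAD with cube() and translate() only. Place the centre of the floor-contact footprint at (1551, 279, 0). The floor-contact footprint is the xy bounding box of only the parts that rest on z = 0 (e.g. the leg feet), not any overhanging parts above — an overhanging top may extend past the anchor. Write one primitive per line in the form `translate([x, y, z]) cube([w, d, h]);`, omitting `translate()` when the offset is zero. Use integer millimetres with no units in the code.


translate([326, 169, 0]) cube([2450, 220, 2295]);


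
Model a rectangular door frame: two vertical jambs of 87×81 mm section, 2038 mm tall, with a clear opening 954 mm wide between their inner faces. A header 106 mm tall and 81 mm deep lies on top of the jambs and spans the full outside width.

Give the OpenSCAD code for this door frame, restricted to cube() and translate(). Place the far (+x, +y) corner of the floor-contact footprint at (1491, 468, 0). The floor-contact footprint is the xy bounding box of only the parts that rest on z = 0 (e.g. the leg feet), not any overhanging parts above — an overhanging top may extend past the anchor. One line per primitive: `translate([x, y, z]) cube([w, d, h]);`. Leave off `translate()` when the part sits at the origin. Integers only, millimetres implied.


translate([363, 387, 0]) cube([87, 81, 2038]);
translate([1404, 387, 0]) cube([87, 81, 2038]);
translate([363, 387, 2038]) cube([1128, 81, 106]);


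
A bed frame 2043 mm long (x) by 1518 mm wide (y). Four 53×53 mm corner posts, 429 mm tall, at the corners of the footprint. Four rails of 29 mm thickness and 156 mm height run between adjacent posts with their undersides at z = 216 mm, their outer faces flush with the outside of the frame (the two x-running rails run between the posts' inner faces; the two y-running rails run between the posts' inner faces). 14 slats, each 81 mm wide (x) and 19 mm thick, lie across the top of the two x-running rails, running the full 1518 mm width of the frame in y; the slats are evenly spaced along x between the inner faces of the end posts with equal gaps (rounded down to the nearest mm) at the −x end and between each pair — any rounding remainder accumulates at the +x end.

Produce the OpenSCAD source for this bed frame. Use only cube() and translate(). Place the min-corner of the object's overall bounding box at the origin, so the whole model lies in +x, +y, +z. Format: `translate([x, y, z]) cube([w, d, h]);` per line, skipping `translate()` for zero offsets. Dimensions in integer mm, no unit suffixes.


cube([53, 53, 429]);
translate([0, 1465, 0]) cube([53, 53, 429]);
translate([1990, 0, 0]) cube([53, 53, 429]);
translate([1990, 1465, 0]) cube([53, 53, 429]);
translate([53, 0, 216]) cube([1937, 29, 156]);
translate([53, 1489, 216]) cube([1937, 29, 156]);
translate([0, 53, 216]) cube([29, 1412, 156]);
translate([2014, 53, 216]) cube([29, 1412, 156]);
translate([106, 0, 372]) cube([81, 1518, 19]);
translate([240, 0, 372]) cube([81, 1518, 19]);
translate([374, 0, 372]) cube([81, 1518, 19]);
translate([508, 0, 372]) cube([81, 1518, 19]);
translate([642, 0, 372]) cube([81, 1518, 19]);
translate([776, 0, 372]) cube([81, 1518, 19]);
translate([910, 0, 372]) cube([81, 1518, 19]);
translate([1044, 0, 372]) cube([81, 1518, 19]);
translate([1178, 0, 372]) cube([81, 1518, 19]);
translate([1312, 0, 372]) cube([81, 1518, 19]);
translate([1446, 0, 372]) cube([81, 1518, 19]);
translate([1580, 0, 372]) cube([81, 1518, 19]);
translate([1714, 0, 372]) cube([81, 1518, 19]);
translate([1848, 0, 372]) cube([81, 1518, 19]);


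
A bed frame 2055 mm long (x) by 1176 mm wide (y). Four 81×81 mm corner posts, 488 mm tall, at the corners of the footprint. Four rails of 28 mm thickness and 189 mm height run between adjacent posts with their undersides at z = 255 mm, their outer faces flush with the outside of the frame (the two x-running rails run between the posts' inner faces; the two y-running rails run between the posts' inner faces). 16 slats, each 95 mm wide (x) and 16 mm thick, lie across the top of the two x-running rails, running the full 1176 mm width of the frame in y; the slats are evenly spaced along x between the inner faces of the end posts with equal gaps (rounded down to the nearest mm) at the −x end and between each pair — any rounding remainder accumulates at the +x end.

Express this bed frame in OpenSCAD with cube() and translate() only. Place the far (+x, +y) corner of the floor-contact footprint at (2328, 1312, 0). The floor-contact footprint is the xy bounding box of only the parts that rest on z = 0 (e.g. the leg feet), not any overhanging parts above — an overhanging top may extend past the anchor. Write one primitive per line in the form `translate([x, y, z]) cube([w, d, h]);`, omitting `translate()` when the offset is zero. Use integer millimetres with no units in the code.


translate([273, 136, 0]) cube([81, 81, 488]);
translate([273, 1231, 0]) cube([81, 81, 488]);
translate([2247, 136, 0]) cube([81, 81, 488]);
translate([2247, 1231, 0]) cube([81, 81, 488]);
translate([354, 136, 255]) cube([1893, 28, 189]);
translate([354, 1284, 255]) cube([1893, 28, 189]);
translate([273, 217, 255]) cube([28, 1014, 189]);
translate([2300, 217, 255]) cube([28, 1014, 189]);
translate([375, 136, 444]) cube([95, 1176, 16]);
translate([491, 136, 444]) cube([95, 1176, 16]);
translate([607, 136, 444]) cube([95, 1176, 16]);
translate([723, 136, 444]) cube([95, 1176, 16]);
translate([839, 136, 444]) cube([95, 1176, 16]);
translate([955, 136, 444]) cube([95, 1176, 16]);
translate([1071, 136, 444]) cube([95, 1176, 16]);
translate([1187, 136, 444]) cube([95, 1176, 16]);
translate([1303, 136, 444]) cube([95, 1176, 16]);
translate([1419, 136, 444]) cube([95, 1176, 16]);
translate([1535, 136, 444]) cube([95, 1176, 16]);
translate([1651, 136, 444]) cube([95, 1176, 16]);
translate([1767, 136, 444]) cube([95, 1176, 16]);
translate([1883, 136, 444]) cube([95, 1176, 16]);
translate([1999, 136, 444]) cube([95, 1176, 16]);
translate([2115, 136, 444]) cube([95, 1176, 16]);


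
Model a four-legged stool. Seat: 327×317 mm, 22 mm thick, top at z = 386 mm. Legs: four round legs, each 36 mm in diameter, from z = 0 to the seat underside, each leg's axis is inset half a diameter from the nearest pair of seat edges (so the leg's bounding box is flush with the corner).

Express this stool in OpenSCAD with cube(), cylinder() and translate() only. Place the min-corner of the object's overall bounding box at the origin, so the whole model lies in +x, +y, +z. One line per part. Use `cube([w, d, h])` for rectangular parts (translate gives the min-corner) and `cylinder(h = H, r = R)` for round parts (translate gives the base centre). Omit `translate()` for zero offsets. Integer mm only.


translate([0, 0, 364]) cube([327, 317, 22]);
translate([18, 18, 0]) cylinder(h = 364, r = 18);
translate([309, 18, 0]) cylinder(h = 364, r = 18);
translate([18, 299, 0]) cylinder(h = 364, r = 18);
translate([309, 299, 0]) cylinder(h = 364, r = 18);


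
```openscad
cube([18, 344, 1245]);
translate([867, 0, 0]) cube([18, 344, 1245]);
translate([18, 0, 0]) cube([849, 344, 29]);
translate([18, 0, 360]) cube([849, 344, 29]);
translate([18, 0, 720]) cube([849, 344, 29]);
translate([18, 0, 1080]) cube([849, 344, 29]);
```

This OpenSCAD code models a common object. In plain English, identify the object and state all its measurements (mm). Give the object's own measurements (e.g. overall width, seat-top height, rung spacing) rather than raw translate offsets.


An open bookshelf. Two side panels, each 18 mm thick, 344 mm deep and 1245 mm tall, stand 885 mm apart (outside-to-outside). Between them sit 4 shelves, each 29 mm thick and 344 mm deep, spanning the full gap between the sides. The bottom shelf rests on the floor (its underside at z = 0) and the clear gap between one shelf's top and the next shelf's underside is 331 mm.


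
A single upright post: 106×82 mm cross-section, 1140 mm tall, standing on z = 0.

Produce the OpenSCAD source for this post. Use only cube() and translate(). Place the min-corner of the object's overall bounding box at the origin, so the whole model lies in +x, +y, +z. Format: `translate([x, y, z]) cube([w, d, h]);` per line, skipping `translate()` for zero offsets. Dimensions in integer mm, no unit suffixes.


cube([106, 82, 1140]);


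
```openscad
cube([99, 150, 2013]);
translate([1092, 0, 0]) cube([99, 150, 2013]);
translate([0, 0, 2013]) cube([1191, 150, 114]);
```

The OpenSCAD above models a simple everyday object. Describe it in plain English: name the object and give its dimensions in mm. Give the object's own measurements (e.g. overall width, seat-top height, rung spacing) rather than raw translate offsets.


A door frame. The clear opening is 993 mm wide and 2013 mm high. Two 99 mm wide jambs, 150 mm deep, stand either side of the opening from the floor to the top of the opening. A 114 mm thick head sits across the top of both jambs, spanning the full outside width of the frame.


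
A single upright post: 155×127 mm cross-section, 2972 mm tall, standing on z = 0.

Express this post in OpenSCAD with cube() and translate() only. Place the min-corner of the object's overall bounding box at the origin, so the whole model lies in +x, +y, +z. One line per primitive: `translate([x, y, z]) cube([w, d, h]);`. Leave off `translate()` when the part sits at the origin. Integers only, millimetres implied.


cube([155, 127, 2972]);


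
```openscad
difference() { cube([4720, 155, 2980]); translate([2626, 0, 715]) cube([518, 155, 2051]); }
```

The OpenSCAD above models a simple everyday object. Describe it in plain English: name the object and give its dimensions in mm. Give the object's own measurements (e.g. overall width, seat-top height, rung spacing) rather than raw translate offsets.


A wall 4720 mm long (x), 155 mm thick (y), 2980 mm tall, with a rectangular window opening cut through it. The opening is 518 mm wide and 2051 mm tall; its sill is at z = 715 mm and its near (−x) edge is 2626 mm from the wall's −x end. The opening passes through the full wall thickness.


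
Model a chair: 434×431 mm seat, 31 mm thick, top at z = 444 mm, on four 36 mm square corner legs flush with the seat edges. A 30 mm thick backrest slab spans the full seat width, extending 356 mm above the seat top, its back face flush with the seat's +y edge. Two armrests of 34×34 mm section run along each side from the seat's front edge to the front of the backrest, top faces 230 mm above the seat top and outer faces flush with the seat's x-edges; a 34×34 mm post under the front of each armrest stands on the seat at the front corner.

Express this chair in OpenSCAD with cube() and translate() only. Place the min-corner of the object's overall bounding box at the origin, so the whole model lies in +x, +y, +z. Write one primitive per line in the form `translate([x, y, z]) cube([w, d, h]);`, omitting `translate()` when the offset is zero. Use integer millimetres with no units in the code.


// leg_h = 444 - 31 = 413
// arm post h = 230 - 34 = 196
translate([0, 0, 413]) cube([434, 431, 31]);
cube([36, 36, 413]);
translate([398, 0, 0]) cube([36, 36, 413]);
translate([0, 395, 0]) cube([36, 36, 413]);
translate([398, 395, 0]) cube([36, 36, 413]);
translate([0, 401, 444]) cube([434, 30, 356]);
translate([0, 0, 640]) cube([34, 401, 34]);
translate([400, 0, 640]) cube([34, 401, 34]);
translate([0, 0, 444]) cube([34, 34, 196]);
translate([400, 0, 444]) cube([34, 34, 196]);


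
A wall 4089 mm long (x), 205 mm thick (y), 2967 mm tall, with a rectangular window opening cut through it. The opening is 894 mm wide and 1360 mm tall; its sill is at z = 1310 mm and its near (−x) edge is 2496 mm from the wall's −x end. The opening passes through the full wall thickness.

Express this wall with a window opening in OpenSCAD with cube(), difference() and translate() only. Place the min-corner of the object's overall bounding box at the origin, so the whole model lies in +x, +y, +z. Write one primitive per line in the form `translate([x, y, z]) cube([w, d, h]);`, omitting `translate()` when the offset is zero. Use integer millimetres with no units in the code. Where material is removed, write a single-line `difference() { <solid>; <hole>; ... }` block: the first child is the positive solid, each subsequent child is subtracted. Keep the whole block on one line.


difference() { cube([4089, 205, 2967]); translate([2496, 0, 1310]) cube([894, 205, 1360]); }


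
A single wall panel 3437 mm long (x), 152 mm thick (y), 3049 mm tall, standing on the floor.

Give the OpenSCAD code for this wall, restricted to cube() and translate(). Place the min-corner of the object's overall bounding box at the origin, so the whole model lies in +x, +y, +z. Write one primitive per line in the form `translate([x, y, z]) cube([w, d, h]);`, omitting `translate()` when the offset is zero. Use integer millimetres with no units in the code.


cube([3437, 152, 3049]);


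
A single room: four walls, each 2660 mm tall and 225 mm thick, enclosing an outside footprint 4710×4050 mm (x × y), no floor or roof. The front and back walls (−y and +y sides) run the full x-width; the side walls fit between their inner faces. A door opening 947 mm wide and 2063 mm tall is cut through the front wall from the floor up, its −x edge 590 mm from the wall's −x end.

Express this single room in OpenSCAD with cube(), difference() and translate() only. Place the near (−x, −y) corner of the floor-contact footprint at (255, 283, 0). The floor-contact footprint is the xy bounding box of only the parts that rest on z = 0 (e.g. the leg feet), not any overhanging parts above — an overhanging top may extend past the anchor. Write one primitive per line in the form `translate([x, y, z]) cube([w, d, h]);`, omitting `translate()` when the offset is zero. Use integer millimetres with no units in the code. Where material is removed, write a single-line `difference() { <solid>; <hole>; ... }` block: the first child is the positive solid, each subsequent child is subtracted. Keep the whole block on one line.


difference() { translate([255, 283, 0]) cube([4710, 225, 2660]); translate([845, 283, 0]) cube([947, 225, 2063]); }
translate([255, 4108, 0]) cube([4710, 225, 2660]);
translate([255, 508, 0]) cube([225, 3600, 2660]);
translate([4740, 508, 0]) cube([225, 3600, 2660]);


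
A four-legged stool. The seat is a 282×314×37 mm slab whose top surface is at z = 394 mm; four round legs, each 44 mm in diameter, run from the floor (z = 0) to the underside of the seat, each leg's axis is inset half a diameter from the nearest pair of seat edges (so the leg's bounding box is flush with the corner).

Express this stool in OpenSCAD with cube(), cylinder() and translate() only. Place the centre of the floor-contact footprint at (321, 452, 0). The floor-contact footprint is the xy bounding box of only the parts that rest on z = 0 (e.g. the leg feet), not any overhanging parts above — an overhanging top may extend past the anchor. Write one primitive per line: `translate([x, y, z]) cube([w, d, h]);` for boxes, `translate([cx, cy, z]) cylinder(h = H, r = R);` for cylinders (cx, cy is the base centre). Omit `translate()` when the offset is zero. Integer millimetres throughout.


translate([180, 295, 357]) cube([282, 314, 37]);
translate([202, 317, 0]) cylinder(h = 357, r = 22);
translate([440, 317, 0]) cylinder(h = 357, r = 22);
translate([202, 587, 0]) cylinder(h = 357, r = 22);
translate([440, 587, 0]) cylinder(h = 357, r = 22);
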